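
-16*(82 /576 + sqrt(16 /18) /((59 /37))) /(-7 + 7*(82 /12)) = -2368*sqrt(2) /14455 - 41 /735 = -0.29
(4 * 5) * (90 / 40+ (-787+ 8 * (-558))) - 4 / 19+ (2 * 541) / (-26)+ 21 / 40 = -1037561053 / 9880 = -105016.30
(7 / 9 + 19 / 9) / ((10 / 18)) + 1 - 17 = -54 / 5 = -10.80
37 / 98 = 0.38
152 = 152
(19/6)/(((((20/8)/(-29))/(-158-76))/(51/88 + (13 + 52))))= 124013019/220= 563695.54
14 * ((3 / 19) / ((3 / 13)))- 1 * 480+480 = 182 / 19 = 9.58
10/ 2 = 5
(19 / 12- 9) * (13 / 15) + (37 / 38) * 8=4657 / 3420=1.36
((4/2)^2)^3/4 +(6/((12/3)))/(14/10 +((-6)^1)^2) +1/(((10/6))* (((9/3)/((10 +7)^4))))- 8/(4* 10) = 6253295/374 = 16720.04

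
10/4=5/2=2.50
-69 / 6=-23 / 2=-11.50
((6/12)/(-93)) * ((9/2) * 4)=-3/31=-0.10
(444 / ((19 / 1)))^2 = 197136 / 361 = 546.08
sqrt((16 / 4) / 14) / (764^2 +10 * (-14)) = sqrt(14) / 4084892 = 0.00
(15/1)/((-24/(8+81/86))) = -3845/688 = -5.59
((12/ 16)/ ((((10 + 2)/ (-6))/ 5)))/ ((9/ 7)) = -1.46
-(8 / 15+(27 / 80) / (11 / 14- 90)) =-79369 / 149880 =-0.53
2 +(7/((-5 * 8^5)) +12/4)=819193/163840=5.00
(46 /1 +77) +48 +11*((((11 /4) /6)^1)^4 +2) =193.49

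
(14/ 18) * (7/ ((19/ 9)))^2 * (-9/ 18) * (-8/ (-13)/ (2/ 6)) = -37044/ 4693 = -7.89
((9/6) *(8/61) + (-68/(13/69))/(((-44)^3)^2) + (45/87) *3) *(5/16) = 364711394419695/667493798985728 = 0.55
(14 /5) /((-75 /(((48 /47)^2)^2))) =-24772608 /609960125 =-0.04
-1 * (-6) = 6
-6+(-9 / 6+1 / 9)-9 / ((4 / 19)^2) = -30305 / 144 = -210.45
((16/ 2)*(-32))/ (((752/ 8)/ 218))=-27904/ 47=-593.70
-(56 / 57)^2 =-3136 / 3249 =-0.97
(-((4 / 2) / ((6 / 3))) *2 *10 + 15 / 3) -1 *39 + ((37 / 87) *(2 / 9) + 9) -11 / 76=-2680849 / 59508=-45.05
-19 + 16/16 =-18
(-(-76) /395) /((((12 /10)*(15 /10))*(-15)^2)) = 76 /159975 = 0.00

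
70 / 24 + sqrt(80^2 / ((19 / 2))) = 35 / 12 + 80* sqrt(38) / 19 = 28.87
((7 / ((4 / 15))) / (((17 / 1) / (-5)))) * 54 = -14175 / 34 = -416.91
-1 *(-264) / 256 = 33 / 32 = 1.03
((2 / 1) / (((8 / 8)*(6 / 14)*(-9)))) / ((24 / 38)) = -133 / 162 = -0.82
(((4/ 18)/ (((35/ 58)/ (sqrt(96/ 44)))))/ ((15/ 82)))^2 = 723825152/ 81860625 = 8.84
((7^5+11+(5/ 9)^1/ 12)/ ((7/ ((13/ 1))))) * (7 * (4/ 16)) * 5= 118062685/ 432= 273293.25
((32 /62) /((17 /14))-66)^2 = 1194255364 /277729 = 4300.07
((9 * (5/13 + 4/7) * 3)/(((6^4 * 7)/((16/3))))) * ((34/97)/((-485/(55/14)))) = -5423/125864193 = -0.00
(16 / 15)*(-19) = -304 / 15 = -20.27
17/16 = 1.06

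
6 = 6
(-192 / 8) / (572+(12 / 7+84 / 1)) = -42 / 1151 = -0.04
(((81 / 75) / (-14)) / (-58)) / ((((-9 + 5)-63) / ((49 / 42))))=-9 / 388600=-0.00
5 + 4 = 9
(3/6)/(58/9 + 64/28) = 63/1100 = 0.06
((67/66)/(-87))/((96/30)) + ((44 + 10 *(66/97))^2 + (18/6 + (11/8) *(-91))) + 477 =2537887614517/864423648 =2935.93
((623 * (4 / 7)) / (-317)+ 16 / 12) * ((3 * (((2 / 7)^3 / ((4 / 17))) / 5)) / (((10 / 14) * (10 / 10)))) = 272 / 15533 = 0.02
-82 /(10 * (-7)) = 41 /35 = 1.17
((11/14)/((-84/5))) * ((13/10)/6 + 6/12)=-473/14112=-0.03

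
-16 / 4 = -4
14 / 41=0.34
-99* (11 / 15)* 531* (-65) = 2505789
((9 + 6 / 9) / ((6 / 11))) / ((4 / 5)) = 1595 / 72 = 22.15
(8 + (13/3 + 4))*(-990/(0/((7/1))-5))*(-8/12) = -2156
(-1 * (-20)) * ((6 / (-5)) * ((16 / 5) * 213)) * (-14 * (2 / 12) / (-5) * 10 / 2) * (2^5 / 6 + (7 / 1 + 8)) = -3880576 / 5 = -776115.20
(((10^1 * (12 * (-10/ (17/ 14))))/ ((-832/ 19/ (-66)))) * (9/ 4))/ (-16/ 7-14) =363825/ 1768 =205.78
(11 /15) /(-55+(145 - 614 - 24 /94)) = -47 /33600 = -0.00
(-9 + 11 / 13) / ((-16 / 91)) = 371 / 8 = 46.38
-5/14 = -0.36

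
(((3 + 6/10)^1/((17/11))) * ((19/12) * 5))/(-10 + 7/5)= -3135/1462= -2.14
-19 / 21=-0.90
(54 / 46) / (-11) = -27 / 253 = -0.11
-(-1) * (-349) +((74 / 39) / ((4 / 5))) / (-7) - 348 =-380747 / 546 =-697.34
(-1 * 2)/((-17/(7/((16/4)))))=7/34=0.21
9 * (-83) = -747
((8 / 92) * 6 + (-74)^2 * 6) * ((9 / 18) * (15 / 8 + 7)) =13413675 / 92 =145800.82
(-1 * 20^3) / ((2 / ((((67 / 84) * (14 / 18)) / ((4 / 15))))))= -83750 / 9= -9305.56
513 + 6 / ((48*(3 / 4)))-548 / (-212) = 164009 / 318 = 515.75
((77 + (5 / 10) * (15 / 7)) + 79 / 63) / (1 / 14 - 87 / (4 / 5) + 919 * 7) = 19990 / 1593729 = 0.01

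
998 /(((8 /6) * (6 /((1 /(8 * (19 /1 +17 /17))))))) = 0.78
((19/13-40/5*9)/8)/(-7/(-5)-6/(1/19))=0.08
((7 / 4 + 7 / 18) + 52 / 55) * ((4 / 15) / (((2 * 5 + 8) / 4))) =12214 / 66825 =0.18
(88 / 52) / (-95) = -22 / 1235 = -0.02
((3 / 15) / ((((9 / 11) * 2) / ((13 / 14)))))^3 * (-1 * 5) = -2924207 / 400075200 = -0.01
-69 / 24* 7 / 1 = -161 / 8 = -20.12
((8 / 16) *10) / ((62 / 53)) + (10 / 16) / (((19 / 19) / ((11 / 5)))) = 1401 / 248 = 5.65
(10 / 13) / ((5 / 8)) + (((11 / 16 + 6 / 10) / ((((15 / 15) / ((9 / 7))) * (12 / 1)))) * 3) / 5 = 1.31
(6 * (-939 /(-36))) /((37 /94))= 14711 /37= 397.59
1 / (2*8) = 0.06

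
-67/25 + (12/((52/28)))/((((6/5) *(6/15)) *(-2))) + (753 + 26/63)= 30466879/40950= 744.00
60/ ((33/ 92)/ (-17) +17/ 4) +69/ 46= 103761/ 6614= 15.69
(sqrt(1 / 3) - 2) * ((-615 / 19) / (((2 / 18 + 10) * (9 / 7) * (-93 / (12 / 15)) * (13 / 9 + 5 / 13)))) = -1476 / 63023 + 246 * sqrt(3) / 63023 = -0.02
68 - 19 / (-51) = 3487 / 51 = 68.37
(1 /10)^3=1 /1000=0.00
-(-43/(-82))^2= -1849/6724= -0.27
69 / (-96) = -23 / 32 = -0.72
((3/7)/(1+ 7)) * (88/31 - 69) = -3.54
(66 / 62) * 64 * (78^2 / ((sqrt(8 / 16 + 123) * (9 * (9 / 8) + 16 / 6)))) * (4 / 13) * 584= 4262658048 * sqrt(494) / 180823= 523950.55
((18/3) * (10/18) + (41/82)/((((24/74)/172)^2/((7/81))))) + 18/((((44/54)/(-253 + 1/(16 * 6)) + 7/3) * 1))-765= 11398.98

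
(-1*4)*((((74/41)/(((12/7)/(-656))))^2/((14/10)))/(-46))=6133120/207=29628.60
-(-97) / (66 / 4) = 5.88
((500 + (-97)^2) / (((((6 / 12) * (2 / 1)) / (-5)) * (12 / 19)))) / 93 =-104595 / 124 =-843.51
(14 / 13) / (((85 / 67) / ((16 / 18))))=0.75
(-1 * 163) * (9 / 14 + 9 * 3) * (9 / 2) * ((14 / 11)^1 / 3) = -189243 / 22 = -8601.95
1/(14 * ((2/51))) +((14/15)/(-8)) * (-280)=2897/84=34.49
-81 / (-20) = 81 / 20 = 4.05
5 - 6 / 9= 13 / 3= 4.33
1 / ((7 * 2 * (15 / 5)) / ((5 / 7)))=5 / 294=0.02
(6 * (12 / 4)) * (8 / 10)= 72 / 5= 14.40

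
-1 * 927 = -927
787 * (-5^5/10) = -491875/2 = -245937.50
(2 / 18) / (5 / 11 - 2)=-11 / 153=-0.07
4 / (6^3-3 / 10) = 40 / 2157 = 0.02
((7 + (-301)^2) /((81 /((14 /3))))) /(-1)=-1268512 /243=-5220.21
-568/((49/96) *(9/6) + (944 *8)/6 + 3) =-109056/242387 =-0.45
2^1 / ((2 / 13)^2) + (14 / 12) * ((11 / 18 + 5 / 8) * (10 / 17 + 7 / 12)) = 7595713 / 88128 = 86.19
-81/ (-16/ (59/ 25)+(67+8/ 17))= -1.33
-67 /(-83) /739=67 /61337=0.00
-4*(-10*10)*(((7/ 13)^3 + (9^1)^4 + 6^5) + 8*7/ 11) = 138643633600/ 24167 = 5736898.81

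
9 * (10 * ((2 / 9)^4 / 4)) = 40 / 729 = 0.05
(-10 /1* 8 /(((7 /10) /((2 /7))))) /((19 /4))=-6400 /931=-6.87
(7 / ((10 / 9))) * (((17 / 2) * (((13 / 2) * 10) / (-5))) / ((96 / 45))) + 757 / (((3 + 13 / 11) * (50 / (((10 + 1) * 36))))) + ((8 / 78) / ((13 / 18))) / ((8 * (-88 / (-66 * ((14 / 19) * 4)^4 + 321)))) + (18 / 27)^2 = 1108.76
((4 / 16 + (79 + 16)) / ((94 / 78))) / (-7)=-14859 / 1316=-11.29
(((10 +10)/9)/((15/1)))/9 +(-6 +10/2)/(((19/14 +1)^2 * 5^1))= -0.02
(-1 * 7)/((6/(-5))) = 35/6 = 5.83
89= 89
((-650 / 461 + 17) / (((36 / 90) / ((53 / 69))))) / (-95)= -380911 / 1208742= -0.32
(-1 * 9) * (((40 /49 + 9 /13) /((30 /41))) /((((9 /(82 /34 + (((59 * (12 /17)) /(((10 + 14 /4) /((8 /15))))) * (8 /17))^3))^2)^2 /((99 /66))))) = -33527317206984782468145180295825775673422929055049486792755561 /115525083564586193499960182108095439236714099757388149414062500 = -0.29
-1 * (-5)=5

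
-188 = -188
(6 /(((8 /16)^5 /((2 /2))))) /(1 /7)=1344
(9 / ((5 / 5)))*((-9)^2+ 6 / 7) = 5157 / 7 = 736.71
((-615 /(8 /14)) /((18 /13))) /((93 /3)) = -18655 /744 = -25.07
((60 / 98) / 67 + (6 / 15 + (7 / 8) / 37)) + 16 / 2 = 40973561 / 4858840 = 8.43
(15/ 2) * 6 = 45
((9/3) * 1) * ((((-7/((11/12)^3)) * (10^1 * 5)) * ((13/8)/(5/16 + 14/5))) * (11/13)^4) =-66528000/182351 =-364.83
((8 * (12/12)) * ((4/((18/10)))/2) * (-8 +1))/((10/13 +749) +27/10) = -72800/880389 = -0.08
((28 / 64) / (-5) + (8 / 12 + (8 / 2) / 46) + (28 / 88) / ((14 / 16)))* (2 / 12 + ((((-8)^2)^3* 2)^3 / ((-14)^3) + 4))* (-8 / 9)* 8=384590842929584.23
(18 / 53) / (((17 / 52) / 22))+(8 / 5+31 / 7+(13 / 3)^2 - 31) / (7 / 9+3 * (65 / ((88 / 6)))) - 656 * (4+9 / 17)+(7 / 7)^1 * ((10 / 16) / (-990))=-820907439761131 / 278379375120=-2948.88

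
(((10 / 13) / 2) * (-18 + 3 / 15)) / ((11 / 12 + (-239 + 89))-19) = 1068 / 26221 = 0.04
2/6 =1/3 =0.33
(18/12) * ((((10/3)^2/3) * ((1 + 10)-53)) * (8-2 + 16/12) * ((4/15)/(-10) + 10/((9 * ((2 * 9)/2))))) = -120736/729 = -165.62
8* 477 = 3816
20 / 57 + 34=1958 / 57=34.35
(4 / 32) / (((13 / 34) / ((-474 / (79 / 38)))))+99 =318 / 13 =24.46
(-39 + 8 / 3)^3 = -1295029 / 27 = -47964.04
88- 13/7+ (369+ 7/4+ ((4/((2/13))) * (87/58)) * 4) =17161/28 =612.89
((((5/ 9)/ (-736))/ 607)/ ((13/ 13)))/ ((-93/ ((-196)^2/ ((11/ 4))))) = 24010/ 128538927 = 0.00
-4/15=-0.27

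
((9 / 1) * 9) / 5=16.20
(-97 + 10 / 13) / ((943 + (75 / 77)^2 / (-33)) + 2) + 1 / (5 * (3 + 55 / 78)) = -3693543939 / 77181403520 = -0.05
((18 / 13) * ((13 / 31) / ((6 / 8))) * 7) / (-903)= -8 / 1333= -0.01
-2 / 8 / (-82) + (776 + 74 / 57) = 14532425 / 18696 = 777.30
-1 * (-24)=24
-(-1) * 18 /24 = 0.75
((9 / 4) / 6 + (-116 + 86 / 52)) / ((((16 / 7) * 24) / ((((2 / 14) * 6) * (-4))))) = 11853 / 1664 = 7.12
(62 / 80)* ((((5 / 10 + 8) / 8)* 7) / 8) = 3689 / 5120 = 0.72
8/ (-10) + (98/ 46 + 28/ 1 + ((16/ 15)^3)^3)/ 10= 21148217886803/ 8841972656250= 2.39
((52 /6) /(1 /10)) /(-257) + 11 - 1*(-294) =234895 /771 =304.66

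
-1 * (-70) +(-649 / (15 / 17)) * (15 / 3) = -3607.67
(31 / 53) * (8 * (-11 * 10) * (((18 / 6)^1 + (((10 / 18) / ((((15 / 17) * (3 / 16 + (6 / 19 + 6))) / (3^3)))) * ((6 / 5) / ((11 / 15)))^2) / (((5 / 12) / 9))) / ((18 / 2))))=-8818.37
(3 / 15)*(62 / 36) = 31 / 90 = 0.34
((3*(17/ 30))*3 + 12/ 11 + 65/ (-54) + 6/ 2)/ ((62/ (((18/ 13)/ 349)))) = 11861/ 23206755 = 0.00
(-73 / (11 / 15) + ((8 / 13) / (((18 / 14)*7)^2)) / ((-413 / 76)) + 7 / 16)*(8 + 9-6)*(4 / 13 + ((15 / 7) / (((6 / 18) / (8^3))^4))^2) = -171870497695163030252563128297967627915 / 1108097172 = -155104175011072973167522100000.00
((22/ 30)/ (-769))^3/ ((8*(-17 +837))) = -1331/ 10068311323260000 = -0.00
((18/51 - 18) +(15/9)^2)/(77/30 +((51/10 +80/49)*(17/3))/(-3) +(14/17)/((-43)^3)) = 44315214125/30251967328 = 1.46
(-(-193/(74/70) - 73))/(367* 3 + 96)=3152/14763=0.21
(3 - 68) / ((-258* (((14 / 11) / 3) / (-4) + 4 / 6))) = 715 / 1591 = 0.45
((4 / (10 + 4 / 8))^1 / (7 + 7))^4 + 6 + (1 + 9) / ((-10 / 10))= -1867795268 / 466948881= -4.00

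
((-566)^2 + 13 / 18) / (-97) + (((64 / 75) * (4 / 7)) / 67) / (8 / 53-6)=-10479753313163 / 3173136750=-3302.65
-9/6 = -3/2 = -1.50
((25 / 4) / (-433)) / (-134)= 0.00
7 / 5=1.40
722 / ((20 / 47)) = 16967 / 10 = 1696.70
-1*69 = -69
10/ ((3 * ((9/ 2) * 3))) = 20/ 81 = 0.25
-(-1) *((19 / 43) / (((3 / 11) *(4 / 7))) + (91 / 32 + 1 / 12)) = 7929 / 1376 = 5.76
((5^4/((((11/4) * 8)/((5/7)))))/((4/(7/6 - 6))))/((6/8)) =-90625/2772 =-32.69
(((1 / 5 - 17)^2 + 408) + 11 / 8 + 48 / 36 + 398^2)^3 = 869839848720581480640809 / 216000000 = 4027036336669358.71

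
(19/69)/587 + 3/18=4513/27002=0.17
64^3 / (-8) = -32768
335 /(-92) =-335 /92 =-3.64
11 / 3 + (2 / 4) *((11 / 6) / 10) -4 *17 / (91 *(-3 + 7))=39001 / 10920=3.57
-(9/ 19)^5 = -59049/ 2476099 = -0.02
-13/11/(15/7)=-91/165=-0.55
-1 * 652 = -652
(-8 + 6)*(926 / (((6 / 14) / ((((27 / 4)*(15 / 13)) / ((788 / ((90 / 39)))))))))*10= -32815125 / 33293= -985.65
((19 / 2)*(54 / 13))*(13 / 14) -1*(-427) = 463.64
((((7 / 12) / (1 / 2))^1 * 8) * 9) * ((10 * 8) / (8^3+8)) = 168 / 13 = 12.92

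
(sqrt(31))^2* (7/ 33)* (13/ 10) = 2821/ 330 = 8.55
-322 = -322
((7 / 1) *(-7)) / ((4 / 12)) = -147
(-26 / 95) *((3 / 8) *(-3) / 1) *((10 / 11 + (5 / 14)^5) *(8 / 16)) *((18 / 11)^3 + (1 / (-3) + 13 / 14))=11745960194943 / 16756470359552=0.70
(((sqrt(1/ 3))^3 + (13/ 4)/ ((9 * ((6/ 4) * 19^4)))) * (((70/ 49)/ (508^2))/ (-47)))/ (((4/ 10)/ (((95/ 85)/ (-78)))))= 25/ 3207584136560832 + 475 * sqrt(3)/ 1013233070304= 0.00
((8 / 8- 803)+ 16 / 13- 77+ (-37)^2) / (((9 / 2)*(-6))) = -6386 / 351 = -18.19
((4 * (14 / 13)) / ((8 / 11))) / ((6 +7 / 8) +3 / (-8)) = 154 / 169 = 0.91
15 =15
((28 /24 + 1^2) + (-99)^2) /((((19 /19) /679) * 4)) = 39938101 /24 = 1664087.54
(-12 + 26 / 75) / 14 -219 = -115412 / 525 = -219.83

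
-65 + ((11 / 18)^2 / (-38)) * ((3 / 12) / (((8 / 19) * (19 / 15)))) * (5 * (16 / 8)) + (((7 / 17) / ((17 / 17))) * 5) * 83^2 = 15759965215 / 1116288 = 14118.19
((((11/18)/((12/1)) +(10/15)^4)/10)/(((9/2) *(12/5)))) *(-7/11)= -1127/769824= -0.00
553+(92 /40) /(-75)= 414727 /750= 552.97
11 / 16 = 0.69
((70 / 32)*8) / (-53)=-35 / 106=-0.33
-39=-39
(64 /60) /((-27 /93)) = -496 /135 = -3.67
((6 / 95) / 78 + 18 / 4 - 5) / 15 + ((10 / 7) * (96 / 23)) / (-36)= -1186513 / 5965050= -0.20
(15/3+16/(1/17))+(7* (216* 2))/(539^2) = 11496763/41503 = 277.01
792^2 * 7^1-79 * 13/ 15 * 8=65854504/ 15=4390300.27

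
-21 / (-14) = 3 / 2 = 1.50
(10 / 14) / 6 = 5 / 42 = 0.12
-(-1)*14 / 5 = 14 / 5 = 2.80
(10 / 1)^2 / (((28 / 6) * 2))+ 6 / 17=1317 / 119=11.07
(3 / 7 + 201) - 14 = 1312 / 7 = 187.43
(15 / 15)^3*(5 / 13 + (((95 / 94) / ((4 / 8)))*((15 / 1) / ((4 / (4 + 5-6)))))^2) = 237759845 / 459472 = 517.46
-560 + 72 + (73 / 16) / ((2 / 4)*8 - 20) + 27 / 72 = -124905 / 256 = -487.91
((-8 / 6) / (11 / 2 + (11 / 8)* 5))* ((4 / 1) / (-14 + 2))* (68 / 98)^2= 36992 / 2139291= 0.02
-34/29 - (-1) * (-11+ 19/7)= -1920/203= -9.46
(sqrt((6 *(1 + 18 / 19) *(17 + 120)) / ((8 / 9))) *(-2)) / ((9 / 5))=-5 *sqrt(288933) / 57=-47.15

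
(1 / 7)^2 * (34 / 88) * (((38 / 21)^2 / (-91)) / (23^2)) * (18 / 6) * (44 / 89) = -24548 / 30860324313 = -0.00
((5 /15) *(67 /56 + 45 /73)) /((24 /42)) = 1.06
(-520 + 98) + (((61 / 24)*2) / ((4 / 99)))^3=8155287685 / 4096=1991037.03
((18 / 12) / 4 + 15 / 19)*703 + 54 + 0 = 6981 / 8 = 872.62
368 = 368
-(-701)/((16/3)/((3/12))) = 2103/64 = 32.86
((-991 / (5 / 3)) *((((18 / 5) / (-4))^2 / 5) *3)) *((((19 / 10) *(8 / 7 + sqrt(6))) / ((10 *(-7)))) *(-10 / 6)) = -4575447 *sqrt(6) / 350000-4575447 / 306250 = -46.96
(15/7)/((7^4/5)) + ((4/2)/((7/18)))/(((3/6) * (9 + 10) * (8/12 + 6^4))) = 3030933/621102685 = 0.00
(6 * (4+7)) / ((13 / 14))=924 / 13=71.08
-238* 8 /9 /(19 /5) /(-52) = 2380 /2223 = 1.07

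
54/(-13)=-54/13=-4.15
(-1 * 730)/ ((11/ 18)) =-13140/ 11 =-1194.55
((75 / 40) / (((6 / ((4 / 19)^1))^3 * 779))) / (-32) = -0.00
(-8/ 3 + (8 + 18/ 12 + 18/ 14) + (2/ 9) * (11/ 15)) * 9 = 15653/ 210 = 74.54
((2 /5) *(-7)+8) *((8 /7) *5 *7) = 208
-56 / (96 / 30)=-35 / 2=-17.50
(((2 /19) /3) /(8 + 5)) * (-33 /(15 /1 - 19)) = 11 /494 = 0.02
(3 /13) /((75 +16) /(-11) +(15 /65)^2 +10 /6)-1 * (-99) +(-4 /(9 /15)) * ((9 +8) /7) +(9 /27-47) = 9236876 /255815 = 36.11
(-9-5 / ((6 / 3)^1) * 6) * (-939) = 22536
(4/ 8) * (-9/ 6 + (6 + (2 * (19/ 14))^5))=5103461/ 67228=75.91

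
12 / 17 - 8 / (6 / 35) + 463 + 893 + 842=109754 / 51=2152.04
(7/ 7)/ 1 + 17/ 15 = 32/ 15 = 2.13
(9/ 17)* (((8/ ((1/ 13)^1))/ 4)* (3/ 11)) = 702/ 187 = 3.75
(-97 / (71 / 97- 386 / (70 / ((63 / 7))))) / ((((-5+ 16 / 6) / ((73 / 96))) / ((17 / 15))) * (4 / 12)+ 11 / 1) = 408679915 / 2080196124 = 0.20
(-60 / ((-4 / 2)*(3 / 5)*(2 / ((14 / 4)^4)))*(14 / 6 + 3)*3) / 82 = 60025 / 82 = 732.01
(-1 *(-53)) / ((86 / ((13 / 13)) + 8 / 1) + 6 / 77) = 4081 / 7244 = 0.56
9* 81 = 729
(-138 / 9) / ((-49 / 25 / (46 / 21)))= 52900 / 3087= 17.14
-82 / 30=-41 / 15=-2.73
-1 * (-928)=928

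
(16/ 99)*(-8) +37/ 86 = -7345/ 8514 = -0.86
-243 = -243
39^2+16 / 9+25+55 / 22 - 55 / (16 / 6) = 110135 / 72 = 1529.65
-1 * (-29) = 29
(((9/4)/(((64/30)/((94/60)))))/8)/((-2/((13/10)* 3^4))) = -10.87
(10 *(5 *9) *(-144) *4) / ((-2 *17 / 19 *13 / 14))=155989.14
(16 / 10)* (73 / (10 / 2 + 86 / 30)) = 876 / 59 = 14.85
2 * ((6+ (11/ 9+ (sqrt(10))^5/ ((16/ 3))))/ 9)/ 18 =65/ 729+ 25 * sqrt(10)/ 108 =0.82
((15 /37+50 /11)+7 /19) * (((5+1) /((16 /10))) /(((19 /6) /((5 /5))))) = 925515 /146927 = 6.30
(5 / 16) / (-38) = -5 / 608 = -0.01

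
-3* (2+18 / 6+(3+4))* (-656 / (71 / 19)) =448704 / 71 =6319.77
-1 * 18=-18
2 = 2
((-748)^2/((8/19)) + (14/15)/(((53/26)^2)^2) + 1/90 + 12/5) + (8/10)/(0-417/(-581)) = 131168263100806063/98709917310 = 1328825.58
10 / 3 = 3.33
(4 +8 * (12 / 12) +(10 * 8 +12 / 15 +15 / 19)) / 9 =8891 / 855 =10.40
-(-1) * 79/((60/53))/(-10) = -4187/600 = -6.98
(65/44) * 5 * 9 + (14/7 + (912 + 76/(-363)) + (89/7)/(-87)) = 288896771/294756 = 980.12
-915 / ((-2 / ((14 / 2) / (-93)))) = -2135 / 62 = -34.44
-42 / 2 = -21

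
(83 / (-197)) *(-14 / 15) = 1162 / 2955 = 0.39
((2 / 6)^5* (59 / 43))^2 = 3481 / 109181601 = 0.00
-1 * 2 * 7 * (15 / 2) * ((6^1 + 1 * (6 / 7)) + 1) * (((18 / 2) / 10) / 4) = -1485 / 8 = -185.62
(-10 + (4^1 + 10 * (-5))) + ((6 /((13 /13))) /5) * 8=-232 /5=-46.40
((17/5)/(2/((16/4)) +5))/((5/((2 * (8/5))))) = 0.40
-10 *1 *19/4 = -95/2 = -47.50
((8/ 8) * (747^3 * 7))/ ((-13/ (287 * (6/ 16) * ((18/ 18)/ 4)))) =-2512250821521/ 416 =-6039064474.81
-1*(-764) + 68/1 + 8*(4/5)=4192/5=838.40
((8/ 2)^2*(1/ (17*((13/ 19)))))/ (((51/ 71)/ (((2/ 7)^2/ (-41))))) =-86336/ 22643439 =-0.00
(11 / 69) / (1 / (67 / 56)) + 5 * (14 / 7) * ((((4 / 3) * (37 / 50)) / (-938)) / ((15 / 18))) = 0.18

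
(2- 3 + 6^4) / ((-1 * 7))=-185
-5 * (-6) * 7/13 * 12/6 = 420/13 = 32.31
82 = 82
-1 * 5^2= -25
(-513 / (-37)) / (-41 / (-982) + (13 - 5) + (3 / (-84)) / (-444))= 84632688 / 49088243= 1.72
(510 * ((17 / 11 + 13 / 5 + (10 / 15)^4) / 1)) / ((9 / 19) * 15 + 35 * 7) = 8.79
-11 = -11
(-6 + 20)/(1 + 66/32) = 32/7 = 4.57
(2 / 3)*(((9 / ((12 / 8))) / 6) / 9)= 2 / 27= 0.07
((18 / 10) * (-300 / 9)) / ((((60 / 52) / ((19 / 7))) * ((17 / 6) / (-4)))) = 23712 / 119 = 199.26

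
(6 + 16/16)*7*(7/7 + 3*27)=4018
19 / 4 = 4.75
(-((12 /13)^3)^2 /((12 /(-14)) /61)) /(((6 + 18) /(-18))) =-159376896 /4826809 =-33.02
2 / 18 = 1 / 9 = 0.11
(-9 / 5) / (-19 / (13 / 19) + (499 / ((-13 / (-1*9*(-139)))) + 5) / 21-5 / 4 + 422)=9828 / 10338005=0.00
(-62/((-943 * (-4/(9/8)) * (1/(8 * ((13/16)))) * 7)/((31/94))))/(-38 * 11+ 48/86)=4834791/356411753600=0.00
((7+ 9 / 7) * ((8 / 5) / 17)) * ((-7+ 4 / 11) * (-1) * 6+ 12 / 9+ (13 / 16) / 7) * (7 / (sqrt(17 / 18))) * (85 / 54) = 4423225 * sqrt(34) / 70686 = 364.88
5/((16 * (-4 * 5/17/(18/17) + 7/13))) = -585/1072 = -0.55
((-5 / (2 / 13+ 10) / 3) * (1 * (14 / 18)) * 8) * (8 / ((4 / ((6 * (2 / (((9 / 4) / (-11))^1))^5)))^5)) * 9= 84655566365296850181184670792698288660815565291520 / 26588814358957503287787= 3183878950840741193527981000.00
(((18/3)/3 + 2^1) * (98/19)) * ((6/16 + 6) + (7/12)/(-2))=7154/57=125.51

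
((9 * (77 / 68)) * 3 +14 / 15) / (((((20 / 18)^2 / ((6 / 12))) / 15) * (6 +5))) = 2603097 / 149600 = 17.40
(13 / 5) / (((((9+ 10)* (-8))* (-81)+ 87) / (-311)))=-4043 / 61995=-0.07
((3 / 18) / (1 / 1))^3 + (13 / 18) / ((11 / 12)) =1883 / 2376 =0.79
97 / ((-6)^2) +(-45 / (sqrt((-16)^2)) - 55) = -7937 / 144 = -55.12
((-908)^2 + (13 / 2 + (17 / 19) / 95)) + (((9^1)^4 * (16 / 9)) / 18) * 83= 3170498779 / 3610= 878254.51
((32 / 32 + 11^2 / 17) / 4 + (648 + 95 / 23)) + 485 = 890823 / 782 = 1139.16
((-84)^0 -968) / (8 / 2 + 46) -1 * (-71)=2583 / 50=51.66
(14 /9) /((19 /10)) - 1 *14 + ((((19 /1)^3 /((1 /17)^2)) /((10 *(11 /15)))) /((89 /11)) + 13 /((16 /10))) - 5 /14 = 28468439693 /852264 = 33403.31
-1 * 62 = -62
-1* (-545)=545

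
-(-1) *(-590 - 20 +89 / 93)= -56641 / 93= -609.04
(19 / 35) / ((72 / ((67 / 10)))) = 1273 / 25200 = 0.05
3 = 3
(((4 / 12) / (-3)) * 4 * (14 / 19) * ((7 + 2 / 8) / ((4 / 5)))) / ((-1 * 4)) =1015 / 1368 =0.74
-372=-372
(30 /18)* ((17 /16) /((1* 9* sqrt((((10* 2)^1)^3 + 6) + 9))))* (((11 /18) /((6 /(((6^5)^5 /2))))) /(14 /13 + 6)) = 185169190995689472* sqrt(8015) /36869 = 449633989895772.79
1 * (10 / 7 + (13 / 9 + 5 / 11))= 2306 / 693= 3.33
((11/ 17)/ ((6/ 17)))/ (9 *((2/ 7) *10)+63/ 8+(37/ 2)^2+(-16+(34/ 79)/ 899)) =21874468/ 4293438225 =0.01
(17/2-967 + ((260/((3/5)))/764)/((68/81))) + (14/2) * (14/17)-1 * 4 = -12417303/12988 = -956.06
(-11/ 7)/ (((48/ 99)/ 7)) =-363/ 16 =-22.69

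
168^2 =28224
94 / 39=2.41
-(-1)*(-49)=-49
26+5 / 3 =83 / 3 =27.67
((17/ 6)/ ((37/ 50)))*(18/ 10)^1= 255/ 37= 6.89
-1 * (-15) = 15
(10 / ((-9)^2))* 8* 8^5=2621440 / 81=32363.46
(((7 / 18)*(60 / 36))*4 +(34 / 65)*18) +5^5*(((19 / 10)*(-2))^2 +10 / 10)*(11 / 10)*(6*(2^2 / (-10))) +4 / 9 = -127367.55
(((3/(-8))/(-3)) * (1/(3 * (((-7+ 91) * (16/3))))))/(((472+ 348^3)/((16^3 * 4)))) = 4/110629743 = 0.00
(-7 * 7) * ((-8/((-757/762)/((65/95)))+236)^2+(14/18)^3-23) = -430848354582366952/150808732281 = -2856919.15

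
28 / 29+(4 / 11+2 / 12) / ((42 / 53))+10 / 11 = 29213 / 11484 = 2.54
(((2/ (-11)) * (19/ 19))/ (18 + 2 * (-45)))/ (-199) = -1/ 78804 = -0.00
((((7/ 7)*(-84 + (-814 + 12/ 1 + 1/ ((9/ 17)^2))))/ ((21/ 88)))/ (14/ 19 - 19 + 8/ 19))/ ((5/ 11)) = 187800712/ 411885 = 455.95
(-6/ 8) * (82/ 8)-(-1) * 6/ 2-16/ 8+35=28.31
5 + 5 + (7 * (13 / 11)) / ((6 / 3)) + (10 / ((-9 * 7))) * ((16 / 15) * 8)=53147 / 4158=12.78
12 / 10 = 6 / 5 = 1.20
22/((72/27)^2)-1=67/32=2.09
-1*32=-32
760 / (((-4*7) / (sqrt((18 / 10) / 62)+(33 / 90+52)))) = -29849 / 21 - 57*sqrt(310) / 217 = -1426.01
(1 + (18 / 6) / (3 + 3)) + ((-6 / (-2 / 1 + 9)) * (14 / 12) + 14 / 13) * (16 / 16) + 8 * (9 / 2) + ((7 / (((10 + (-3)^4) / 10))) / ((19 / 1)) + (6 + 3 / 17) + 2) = 384577 / 8398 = 45.79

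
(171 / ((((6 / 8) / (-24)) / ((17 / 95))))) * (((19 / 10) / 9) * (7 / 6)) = -18088 / 75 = -241.17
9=9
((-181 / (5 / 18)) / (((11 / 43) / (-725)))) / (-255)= -1354242 / 187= -7241.94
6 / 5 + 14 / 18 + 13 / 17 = 2098 / 765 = 2.74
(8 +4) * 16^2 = 3072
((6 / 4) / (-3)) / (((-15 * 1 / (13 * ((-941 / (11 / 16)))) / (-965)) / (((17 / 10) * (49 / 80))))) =1966687177 / 3300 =595965.81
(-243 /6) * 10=-405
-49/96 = -0.51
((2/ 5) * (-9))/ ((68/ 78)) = -351/ 85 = -4.13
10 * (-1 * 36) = -360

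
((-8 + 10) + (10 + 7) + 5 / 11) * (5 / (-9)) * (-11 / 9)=1070 / 81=13.21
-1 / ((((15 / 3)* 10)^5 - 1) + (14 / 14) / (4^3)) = -0.00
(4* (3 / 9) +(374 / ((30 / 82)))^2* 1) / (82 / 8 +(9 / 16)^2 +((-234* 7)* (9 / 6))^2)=60193755136 / 347723111025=0.17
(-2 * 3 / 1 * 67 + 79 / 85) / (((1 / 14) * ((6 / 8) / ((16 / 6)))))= -15272768 / 765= -19964.40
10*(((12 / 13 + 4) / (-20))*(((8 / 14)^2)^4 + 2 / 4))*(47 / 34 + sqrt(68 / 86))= -2216848248 / 1274021021 - 94333968*sqrt(1462) / 3222523759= -2.86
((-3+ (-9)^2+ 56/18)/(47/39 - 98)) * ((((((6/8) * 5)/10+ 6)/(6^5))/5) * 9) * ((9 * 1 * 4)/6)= -16133/2174400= -0.01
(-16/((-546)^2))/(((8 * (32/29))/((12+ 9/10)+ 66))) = -7627/15899520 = -0.00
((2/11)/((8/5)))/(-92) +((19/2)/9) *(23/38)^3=1531003/6575976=0.23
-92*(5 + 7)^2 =-13248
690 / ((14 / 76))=26220 / 7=3745.71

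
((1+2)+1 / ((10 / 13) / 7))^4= 214358881 / 10000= 21435.89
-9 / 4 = -2.25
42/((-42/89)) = -89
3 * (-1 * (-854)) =2562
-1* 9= -9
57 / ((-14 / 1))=-57 / 14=-4.07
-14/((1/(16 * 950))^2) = -3234560000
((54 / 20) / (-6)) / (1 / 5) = -9 / 4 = -2.25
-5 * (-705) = 3525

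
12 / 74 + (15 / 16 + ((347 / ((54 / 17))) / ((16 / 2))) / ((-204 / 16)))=0.03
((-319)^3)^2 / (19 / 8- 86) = -8430126378992648 / 669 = -12601085768299.92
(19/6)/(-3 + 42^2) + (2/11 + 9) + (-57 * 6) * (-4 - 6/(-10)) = 1171.98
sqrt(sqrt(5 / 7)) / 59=5^(1 / 4)* 7^(3 / 4) / 413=0.02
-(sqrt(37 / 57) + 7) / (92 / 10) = -35 / 46 - 5 * sqrt(2109) / 2622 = -0.85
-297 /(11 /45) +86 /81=-98329 /81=-1213.94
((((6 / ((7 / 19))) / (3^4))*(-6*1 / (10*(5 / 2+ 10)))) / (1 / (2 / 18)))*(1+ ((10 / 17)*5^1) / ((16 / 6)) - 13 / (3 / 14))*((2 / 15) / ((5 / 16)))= 7263776 / 271096875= 0.03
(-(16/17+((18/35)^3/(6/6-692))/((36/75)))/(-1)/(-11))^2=359207793917284/49109731147194025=0.01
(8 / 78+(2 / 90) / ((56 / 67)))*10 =4231 / 3276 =1.29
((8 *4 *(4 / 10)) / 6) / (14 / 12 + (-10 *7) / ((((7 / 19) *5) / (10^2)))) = -64 / 113965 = -0.00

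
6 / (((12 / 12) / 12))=72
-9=-9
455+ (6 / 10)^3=455.22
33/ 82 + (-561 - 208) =-63025/ 82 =-768.60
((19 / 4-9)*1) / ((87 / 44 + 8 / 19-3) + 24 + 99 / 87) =-103037 / 594857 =-0.17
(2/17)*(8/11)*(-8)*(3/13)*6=-2304/2431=-0.95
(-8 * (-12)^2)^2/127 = 1327104/127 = 10449.64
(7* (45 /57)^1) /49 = 0.11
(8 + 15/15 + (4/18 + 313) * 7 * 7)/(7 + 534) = 138212/4869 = 28.39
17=17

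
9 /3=3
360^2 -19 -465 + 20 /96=3098789 /24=129116.21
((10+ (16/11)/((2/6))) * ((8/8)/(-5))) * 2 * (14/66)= -2212/1815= -1.22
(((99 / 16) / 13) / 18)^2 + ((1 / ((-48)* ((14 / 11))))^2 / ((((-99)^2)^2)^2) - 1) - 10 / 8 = -2.25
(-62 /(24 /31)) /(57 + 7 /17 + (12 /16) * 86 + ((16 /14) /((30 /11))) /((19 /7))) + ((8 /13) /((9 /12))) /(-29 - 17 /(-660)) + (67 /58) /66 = -750652188725617 /1125616194858012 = -0.67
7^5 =16807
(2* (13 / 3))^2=676 / 9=75.11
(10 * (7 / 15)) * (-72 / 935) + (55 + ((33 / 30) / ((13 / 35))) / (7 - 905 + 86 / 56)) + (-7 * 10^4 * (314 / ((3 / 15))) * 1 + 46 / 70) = -234715354398049298 / 2135718585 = -109899944.71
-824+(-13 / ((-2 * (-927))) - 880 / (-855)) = -3221135 / 3914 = -822.98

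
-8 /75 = -0.11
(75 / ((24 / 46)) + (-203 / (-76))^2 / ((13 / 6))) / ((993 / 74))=204261349 / 18640596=10.96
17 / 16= 1.06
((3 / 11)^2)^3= 729 / 1771561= 0.00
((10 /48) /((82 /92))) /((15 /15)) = 115 /492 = 0.23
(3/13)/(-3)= -1/13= -0.08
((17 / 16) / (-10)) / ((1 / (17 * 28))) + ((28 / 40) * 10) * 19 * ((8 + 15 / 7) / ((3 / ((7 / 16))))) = 35077 / 240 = 146.15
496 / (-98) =-5.06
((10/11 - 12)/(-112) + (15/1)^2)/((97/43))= 5962423/59752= 99.79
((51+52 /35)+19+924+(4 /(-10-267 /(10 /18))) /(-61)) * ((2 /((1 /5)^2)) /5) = 10427027372 /1047431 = 9954.86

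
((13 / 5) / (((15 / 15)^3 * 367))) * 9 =117 / 1835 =0.06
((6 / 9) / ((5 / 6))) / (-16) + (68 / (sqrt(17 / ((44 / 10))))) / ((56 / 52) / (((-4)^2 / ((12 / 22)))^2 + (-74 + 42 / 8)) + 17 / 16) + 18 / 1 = 359 / 20 + 23712832 * sqrt(1870) / 31533925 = 50.47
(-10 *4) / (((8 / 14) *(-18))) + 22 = 233 / 9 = 25.89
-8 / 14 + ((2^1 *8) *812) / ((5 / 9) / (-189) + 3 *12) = 154450820 / 428617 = 360.35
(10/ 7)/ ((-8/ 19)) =-95/ 28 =-3.39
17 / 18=0.94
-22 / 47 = -0.47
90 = 90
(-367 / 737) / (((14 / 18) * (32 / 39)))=-128817 / 165088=-0.78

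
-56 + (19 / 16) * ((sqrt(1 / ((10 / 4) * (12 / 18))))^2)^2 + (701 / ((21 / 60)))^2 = 78623070779 / 19600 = 4011381.16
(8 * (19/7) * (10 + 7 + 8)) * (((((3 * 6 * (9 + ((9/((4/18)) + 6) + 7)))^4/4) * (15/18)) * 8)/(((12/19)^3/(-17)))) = -5476440948486328125/56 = -97793588365827287.95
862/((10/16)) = 6896/5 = 1379.20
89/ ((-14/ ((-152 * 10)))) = 9662.86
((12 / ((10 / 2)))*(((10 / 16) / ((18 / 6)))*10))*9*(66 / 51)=990 / 17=58.24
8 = 8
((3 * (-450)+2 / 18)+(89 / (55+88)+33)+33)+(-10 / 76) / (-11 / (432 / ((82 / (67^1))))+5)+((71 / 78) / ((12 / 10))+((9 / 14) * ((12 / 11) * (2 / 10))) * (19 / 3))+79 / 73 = -23012699244489887 / 17970753740940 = -1280.56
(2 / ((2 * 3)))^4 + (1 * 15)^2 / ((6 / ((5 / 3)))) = 10127 / 162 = 62.51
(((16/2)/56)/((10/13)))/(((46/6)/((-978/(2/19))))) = -362349/1610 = -225.06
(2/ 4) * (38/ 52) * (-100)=-475/ 13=-36.54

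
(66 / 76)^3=35937 / 54872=0.65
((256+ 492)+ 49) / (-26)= -797 / 26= -30.65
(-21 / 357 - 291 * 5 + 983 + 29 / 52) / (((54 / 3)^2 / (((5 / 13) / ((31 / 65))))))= -10420175 / 8878896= -1.17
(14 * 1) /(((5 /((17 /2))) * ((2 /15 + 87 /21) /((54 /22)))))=67473 /4939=13.66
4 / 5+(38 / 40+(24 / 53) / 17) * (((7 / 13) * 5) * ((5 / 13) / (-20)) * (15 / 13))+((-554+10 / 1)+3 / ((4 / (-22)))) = -88643197147 / 158359760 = -559.76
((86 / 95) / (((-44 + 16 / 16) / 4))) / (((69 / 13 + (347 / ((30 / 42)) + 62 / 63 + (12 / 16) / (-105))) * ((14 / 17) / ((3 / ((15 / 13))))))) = -413712 / 765732965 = -0.00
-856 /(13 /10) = -8560 /13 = -658.46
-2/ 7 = -0.29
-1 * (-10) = 10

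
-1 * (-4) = 4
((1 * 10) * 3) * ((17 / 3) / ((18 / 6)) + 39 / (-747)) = 13720 / 249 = 55.10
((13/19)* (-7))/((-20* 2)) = 91/760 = 0.12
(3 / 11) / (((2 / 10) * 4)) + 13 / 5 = 2.94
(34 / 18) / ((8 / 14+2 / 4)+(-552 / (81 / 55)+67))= -714 / 115949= -0.01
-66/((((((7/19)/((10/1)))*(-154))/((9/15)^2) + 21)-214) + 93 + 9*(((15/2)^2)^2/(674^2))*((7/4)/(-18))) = 656250743808/1151086955885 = 0.57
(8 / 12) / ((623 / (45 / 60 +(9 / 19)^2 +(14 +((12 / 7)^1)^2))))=1267463 / 66121482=0.02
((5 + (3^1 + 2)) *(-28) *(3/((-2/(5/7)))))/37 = 300/37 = 8.11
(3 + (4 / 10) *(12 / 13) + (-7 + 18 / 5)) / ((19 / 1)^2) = -0.00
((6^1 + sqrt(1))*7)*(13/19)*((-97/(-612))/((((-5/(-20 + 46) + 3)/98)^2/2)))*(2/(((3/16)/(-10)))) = -64184475496960/46474209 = -1381077.31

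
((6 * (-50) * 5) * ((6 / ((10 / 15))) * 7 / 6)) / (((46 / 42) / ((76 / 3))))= -8379000 / 23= -364304.35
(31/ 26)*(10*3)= 465/ 13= 35.77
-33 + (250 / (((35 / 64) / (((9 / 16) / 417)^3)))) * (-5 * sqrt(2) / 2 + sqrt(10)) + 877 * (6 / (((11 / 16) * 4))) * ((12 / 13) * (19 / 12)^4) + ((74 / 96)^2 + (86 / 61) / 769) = -3375 * sqrt(2) / 1203157312 + 675 * sqrt(10) / 601578656 + 171060814571707 / 15455202048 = 11068.17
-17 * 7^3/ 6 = -5831/ 6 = -971.83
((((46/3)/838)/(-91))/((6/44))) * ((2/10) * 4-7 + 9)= -1012/245115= -0.00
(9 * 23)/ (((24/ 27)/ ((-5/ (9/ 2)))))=-1035/ 4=-258.75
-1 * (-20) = 20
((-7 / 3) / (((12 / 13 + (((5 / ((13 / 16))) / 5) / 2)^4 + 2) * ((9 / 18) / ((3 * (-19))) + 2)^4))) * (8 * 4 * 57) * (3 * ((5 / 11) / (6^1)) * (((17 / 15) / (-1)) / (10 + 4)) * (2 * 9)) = 29.24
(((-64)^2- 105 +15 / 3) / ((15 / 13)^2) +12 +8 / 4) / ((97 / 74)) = 5578564 / 2425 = 2300.44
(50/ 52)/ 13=25/ 338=0.07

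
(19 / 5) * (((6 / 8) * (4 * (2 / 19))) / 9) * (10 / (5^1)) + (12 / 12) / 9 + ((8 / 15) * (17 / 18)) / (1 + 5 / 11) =391 / 540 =0.72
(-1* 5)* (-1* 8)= 40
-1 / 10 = -0.10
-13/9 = -1.44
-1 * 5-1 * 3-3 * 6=-26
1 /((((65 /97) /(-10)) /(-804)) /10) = 1559760 /13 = 119981.54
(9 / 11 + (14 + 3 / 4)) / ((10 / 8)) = 137 / 11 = 12.45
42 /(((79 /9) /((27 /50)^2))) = 137781 /98750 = 1.40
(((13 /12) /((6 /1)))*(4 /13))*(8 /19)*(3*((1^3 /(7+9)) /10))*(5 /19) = 1 /8664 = 0.00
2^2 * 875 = 3500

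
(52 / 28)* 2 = 26 / 7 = 3.71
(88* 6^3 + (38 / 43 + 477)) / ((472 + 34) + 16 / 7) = 38.34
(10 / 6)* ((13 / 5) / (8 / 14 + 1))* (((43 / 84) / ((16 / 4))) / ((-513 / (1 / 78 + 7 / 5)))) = -0.00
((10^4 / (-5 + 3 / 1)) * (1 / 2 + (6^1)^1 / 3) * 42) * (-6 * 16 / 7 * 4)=28800000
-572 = -572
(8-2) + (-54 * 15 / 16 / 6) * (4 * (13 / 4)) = -1659 / 16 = -103.69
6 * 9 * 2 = 108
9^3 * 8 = 5832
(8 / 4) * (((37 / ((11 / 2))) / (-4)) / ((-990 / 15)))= 37 / 726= 0.05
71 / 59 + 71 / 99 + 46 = 279904 / 5841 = 47.92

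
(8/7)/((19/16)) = 0.96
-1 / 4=-0.25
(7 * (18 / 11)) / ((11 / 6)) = 756 / 121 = 6.25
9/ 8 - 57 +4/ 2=-53.88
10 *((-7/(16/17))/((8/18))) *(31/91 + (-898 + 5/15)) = 31233675/208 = 150161.90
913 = 913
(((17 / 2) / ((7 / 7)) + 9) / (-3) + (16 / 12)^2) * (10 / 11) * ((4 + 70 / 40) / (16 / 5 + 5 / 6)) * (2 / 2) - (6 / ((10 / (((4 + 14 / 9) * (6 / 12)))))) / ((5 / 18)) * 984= -47191319 / 7986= -5909.26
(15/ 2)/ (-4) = -15/ 8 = -1.88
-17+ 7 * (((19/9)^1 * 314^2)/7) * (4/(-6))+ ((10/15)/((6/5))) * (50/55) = -41218027/297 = -138781.24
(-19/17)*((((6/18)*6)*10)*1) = -380/17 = -22.35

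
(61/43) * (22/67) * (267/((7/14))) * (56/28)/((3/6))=2866512/2881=994.97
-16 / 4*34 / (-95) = 1.43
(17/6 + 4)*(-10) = -205/3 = -68.33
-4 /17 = -0.24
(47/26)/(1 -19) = -47/468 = -0.10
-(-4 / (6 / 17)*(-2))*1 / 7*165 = -3740 / 7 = -534.29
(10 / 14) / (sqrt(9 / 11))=5 * sqrt(11) / 21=0.79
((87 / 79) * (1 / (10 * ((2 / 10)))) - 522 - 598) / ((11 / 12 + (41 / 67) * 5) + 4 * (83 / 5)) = -355514730 / 22350127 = -15.91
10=10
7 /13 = 0.54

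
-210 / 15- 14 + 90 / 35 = -178 / 7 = -25.43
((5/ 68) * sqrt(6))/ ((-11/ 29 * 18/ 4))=-145 * sqrt(6)/ 3366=-0.11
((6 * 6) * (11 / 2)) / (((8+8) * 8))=99 / 64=1.55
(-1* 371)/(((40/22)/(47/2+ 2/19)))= -3660657/760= -4816.65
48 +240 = 288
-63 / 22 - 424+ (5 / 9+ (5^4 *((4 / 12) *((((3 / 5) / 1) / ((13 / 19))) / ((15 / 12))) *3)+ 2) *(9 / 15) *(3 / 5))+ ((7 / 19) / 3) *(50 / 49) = -2290410169 / 8558550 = -267.62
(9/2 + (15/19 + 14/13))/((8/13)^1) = 3145/304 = 10.35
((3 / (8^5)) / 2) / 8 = 3 / 524288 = 0.00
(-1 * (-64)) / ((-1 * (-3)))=64 / 3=21.33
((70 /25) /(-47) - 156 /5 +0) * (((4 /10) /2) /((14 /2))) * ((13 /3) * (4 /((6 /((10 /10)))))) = -190996 /74025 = -2.58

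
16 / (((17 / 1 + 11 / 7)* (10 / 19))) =532 / 325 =1.64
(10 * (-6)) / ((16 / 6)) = -45 / 2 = -22.50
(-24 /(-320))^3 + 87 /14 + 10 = 7264189 /448000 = 16.21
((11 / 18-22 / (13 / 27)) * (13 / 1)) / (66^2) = -959 / 7128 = -0.13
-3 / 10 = -0.30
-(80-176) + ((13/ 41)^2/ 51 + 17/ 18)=49867879/ 514386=96.95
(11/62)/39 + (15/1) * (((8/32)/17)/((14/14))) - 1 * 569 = -46760119/82212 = -568.77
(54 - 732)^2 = 459684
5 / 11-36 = -391 / 11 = -35.55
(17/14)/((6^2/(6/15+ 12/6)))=17/210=0.08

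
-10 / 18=-5 / 9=-0.56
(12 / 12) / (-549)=-0.00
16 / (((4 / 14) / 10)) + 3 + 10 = 573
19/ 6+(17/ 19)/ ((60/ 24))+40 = 24809/ 570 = 43.52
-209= -209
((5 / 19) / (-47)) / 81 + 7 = 506326 / 72333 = 7.00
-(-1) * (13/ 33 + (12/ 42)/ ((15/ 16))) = 269/ 385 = 0.70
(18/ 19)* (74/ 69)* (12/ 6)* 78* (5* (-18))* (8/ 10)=-4987008/ 437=-11411.92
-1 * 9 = -9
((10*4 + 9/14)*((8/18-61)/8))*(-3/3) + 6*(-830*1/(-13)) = 9051205/13104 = 690.72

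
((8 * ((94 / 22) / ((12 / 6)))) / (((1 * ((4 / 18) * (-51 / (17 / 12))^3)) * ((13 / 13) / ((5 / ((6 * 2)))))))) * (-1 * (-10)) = -1175 / 171072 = -0.01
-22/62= -11/31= -0.35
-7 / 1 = -7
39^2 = 1521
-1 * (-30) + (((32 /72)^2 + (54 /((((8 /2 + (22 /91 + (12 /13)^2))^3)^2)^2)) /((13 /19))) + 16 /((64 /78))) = 49.70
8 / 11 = 0.73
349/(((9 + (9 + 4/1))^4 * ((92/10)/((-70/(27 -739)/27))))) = 61075/103576758912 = 0.00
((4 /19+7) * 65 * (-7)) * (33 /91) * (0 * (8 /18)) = 0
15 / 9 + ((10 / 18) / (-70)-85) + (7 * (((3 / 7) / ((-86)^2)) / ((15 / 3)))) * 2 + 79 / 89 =-4274116877 / 51836715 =-82.45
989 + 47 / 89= 989.53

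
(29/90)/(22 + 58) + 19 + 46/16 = 157529/7200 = 21.88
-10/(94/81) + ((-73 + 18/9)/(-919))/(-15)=-5586262/647895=-8.62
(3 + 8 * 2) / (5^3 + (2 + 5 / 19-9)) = 361 / 2247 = 0.16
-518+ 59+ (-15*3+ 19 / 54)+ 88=-22445 / 54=-415.65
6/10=3/5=0.60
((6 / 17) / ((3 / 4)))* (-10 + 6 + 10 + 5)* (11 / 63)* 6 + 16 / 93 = 5.60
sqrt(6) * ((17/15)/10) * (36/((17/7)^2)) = 294 * sqrt(6)/425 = 1.69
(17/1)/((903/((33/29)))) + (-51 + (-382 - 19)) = -451.98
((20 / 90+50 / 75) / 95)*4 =32 / 855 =0.04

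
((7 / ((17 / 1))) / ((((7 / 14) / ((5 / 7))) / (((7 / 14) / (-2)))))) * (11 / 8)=-55 / 272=-0.20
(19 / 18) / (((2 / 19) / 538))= 97109 / 18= 5394.94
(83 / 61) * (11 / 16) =913 / 976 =0.94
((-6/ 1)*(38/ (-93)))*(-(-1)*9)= 684/ 31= 22.06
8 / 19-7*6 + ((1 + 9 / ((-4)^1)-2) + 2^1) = -3255 / 76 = -42.83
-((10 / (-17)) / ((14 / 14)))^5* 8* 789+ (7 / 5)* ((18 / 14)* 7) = 457.15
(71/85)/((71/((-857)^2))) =734449/85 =8640.58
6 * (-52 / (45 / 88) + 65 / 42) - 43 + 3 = -67289 / 105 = -640.85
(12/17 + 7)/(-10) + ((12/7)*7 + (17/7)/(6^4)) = 8660669/771120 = 11.23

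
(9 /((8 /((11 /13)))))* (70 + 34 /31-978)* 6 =-4174929 /806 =-5179.81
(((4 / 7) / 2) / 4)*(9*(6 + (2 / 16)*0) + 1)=55 / 14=3.93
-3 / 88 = -0.03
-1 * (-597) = 597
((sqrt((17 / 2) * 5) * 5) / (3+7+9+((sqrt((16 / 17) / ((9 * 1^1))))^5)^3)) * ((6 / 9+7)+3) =-2866017210468490481951047680 * sqrt(10) / 212754455661912448977669178781141201+298602744788649052814864117035772880 * sqrt(170) / 212754455661912448977669178781141201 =18.30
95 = 95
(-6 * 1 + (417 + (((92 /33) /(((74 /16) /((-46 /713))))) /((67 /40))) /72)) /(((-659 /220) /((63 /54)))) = -656650366610 /4102122771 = -160.08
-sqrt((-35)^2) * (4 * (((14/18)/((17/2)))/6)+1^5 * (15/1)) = -241955/459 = -527.14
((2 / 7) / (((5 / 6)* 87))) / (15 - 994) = -4 / 993685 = -0.00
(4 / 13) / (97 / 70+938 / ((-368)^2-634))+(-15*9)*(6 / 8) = -6903266205 / 68329508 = -101.03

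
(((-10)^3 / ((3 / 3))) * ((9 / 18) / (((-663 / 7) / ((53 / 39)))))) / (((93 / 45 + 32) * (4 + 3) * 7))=132500 / 30830163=0.00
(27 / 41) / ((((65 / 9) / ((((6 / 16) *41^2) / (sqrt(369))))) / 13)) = 243 *sqrt(41) / 40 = 38.90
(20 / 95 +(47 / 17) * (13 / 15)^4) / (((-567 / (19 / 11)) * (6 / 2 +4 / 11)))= -28947473 / 18055051875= -0.00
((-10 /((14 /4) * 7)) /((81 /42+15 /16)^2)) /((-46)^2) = -1280 /54508689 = -0.00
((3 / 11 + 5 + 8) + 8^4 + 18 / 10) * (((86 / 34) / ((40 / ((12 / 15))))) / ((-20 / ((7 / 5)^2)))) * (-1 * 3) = 1429234989 / 23375000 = 61.14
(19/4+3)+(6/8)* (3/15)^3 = 1939/250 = 7.76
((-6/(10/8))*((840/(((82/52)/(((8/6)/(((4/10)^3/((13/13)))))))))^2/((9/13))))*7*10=-301428400000000/5043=-59771643862.78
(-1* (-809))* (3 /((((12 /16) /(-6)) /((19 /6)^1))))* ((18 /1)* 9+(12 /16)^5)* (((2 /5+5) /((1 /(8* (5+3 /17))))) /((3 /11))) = -2780869965489 /340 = -8179029310.26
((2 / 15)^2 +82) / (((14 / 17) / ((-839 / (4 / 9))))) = -131604701 / 700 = -188006.72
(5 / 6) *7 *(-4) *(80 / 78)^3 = -4480000 / 177957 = -25.17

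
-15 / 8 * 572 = -2145 / 2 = -1072.50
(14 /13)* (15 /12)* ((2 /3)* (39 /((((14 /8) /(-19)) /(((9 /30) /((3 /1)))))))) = -38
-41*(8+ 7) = -615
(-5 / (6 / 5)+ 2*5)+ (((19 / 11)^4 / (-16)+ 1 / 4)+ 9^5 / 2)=20752758025 / 702768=29530.03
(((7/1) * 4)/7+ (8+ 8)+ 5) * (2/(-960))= -5/96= -0.05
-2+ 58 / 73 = -88 / 73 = -1.21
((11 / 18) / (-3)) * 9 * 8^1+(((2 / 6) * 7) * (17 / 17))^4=1213 / 81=14.98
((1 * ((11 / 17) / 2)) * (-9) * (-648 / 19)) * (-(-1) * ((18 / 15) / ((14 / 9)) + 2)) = 3111372 / 11305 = 275.22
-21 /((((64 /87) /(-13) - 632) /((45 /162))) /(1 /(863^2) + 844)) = 436535766485 /56042377712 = 7.79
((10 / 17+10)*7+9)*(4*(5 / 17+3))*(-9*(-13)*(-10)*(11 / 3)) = -1357836480 / 289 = -4698396.12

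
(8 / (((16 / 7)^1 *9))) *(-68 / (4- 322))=119 / 1431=0.08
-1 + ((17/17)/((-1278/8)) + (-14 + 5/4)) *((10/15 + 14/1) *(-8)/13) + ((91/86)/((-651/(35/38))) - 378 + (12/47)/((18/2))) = -31307415731815/118660743396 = -263.84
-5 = -5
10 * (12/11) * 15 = 1800/11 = 163.64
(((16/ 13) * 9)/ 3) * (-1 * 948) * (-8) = 364032/ 13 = 28002.46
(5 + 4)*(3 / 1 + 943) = 8514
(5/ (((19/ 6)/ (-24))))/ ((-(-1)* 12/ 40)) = -2400/ 19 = -126.32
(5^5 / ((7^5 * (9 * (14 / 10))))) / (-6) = -15625 / 6353046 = -0.00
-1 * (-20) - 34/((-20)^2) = 3983/200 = 19.92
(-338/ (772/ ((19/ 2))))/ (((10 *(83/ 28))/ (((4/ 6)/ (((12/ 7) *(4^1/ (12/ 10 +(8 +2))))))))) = -1101373/ 7208550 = -0.15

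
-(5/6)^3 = -125/216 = -0.58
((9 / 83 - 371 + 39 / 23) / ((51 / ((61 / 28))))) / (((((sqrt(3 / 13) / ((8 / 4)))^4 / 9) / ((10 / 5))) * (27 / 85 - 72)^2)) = -3529069661000 / 212612864823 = -16.60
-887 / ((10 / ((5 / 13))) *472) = -887 / 12272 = -0.07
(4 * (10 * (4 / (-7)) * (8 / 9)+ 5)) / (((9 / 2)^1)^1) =-40 / 567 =-0.07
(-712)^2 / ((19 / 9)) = 4562496 / 19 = 240131.37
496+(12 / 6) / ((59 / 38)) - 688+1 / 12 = -134965 / 708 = -190.63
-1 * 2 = -2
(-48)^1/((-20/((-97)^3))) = -10952076/5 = -2190415.20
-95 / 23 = -4.13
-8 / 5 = -1.60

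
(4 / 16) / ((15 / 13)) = 13 / 60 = 0.22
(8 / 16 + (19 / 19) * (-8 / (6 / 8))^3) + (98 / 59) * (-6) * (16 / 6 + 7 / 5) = -19970779 / 15930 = -1253.66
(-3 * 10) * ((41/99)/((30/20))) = -820/99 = -8.28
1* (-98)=-98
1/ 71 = 0.01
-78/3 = -26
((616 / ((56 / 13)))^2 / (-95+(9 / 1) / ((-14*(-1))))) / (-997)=286286 / 1317037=0.22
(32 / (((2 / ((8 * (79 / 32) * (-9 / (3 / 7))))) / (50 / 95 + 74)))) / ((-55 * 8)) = 1174572 / 1045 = 1123.99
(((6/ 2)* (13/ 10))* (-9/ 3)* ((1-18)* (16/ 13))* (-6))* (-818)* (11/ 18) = 3671184/ 5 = 734236.80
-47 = -47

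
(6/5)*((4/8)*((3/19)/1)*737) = 6633/95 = 69.82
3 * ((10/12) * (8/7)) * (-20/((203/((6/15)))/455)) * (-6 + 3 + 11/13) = 3200/29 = 110.34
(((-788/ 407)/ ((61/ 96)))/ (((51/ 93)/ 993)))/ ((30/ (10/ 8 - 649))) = 251399589456/ 2110295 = 119130.07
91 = 91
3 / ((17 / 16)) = 48 / 17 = 2.82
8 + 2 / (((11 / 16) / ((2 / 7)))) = 8.83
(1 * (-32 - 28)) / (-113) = 60 / 113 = 0.53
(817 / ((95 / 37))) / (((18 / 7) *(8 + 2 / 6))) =11137 / 750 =14.85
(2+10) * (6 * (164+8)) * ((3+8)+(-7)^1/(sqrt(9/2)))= 136224 -28896 * sqrt(2)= 95358.88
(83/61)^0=1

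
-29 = -29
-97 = -97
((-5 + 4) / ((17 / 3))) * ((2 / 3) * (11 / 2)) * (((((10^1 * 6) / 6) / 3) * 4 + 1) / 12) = -473 / 612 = -0.77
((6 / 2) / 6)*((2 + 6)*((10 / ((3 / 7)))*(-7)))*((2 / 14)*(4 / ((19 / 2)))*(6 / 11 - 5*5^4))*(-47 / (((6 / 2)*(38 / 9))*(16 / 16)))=-1809184160 / 3971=-455599.13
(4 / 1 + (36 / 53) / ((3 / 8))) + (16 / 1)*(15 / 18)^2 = 8072 / 477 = 16.92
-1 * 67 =-67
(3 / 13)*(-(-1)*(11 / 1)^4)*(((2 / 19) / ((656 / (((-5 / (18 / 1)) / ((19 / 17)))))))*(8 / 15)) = -248897 / 3463434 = -0.07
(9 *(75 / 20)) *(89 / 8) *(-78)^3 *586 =-208826311005 / 2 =-104413155502.50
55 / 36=1.53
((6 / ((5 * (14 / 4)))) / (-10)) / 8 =-3 / 700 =-0.00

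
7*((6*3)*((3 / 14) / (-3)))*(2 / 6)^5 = -1 / 27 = -0.04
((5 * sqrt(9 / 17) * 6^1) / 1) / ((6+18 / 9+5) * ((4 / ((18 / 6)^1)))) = 135 * sqrt(17) / 442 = 1.26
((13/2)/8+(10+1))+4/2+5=301/16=18.81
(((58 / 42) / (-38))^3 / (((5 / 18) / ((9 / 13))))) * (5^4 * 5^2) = -228646875 / 122337124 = -1.87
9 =9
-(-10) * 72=720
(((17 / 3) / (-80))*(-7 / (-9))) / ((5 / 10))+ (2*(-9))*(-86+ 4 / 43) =1546.22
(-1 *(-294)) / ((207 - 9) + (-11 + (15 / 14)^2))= 57624 / 36877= 1.56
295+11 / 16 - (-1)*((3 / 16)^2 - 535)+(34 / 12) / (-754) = -69280493 / 289536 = -239.28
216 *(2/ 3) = 144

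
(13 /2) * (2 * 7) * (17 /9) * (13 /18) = 20111 /162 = 124.14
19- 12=7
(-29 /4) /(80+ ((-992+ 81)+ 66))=29 /3060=0.01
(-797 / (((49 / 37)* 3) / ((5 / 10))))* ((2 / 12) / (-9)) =29489 / 15876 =1.86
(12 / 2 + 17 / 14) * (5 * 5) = 2525 / 14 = 180.36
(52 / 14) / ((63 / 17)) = 442 / 441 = 1.00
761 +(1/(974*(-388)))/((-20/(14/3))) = 8627730967/11337360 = 761.00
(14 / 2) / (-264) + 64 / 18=2795 / 792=3.53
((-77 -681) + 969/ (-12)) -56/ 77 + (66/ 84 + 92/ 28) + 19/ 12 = -192613/ 231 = -833.82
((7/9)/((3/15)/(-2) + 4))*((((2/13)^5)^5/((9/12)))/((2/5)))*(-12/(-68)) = 23488102400/42105598558710295046205423748131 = 0.00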